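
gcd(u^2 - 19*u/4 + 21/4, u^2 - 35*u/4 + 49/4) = u - 7/4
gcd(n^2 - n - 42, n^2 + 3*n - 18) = n + 6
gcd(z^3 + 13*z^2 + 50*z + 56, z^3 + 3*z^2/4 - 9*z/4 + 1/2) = z + 2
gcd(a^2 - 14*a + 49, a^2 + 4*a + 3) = 1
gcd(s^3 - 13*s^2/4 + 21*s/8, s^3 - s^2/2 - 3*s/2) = s^2 - 3*s/2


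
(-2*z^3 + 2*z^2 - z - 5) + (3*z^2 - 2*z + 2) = -2*z^3 + 5*z^2 - 3*z - 3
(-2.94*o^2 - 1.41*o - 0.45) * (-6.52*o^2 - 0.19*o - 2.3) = 19.1688*o^4 + 9.7518*o^3 + 9.9639*o^2 + 3.3285*o + 1.035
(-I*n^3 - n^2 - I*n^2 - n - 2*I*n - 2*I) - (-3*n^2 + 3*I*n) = -I*n^3 + 2*n^2 - I*n^2 - n - 5*I*n - 2*I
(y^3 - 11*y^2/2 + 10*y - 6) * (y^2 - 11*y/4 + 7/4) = y^5 - 33*y^4/4 + 215*y^3/8 - 345*y^2/8 + 34*y - 21/2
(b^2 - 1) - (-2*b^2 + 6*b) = 3*b^2 - 6*b - 1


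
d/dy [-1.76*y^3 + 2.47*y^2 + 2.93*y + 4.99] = -5.28*y^2 + 4.94*y + 2.93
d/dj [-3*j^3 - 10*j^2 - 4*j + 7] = -9*j^2 - 20*j - 4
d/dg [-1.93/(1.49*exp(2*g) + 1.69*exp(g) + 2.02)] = (5.7514*exp(g) + 3.2617)*exp(g)/(1.49*exp(2*g) + 1.69*exp(g) + 2.02)^2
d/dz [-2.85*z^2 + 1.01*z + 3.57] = 1.01 - 5.7*z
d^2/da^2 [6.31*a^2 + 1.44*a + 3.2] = 12.6200000000000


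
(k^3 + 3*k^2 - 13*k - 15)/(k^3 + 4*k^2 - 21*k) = (k^2 + 6*k + 5)/(k*(k + 7))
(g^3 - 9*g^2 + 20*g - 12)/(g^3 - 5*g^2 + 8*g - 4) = (g - 6)/(g - 2)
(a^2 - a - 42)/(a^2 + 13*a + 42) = (a - 7)/(a + 7)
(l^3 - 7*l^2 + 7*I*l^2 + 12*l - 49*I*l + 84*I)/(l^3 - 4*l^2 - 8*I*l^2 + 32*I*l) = (l^2 + l*(-3 + 7*I) - 21*I)/(l*(l - 8*I))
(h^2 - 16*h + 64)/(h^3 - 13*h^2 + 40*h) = (h - 8)/(h*(h - 5))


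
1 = 1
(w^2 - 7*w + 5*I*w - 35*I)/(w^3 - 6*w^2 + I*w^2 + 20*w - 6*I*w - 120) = (w - 7)/(w^2 + w*(-6 - 4*I) + 24*I)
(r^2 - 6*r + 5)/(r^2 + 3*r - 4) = (r - 5)/(r + 4)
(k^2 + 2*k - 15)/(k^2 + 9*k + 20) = (k - 3)/(k + 4)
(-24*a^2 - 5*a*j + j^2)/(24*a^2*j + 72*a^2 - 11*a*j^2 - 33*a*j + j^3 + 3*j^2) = (-3*a - j)/(3*a*j + 9*a - j^2 - 3*j)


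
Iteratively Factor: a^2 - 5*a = (a)*(a - 5)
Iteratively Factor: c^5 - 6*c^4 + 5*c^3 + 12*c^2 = (c - 4)*(c^4 - 2*c^3 - 3*c^2) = (c - 4)*(c + 1)*(c^3 - 3*c^2) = c*(c - 4)*(c + 1)*(c^2 - 3*c) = c*(c - 4)*(c - 3)*(c + 1)*(c)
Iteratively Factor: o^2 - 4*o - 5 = (o + 1)*(o - 5)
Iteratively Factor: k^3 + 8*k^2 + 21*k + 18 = (k + 3)*(k^2 + 5*k + 6) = (k + 3)^2*(k + 2)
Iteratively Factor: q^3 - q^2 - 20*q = (q + 4)*(q^2 - 5*q) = (q - 5)*(q + 4)*(q)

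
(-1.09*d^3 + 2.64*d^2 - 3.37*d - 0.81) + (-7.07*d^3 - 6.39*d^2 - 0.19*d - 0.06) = -8.16*d^3 - 3.75*d^2 - 3.56*d - 0.87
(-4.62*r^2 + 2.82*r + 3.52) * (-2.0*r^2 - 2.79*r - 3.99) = 9.24*r^4 + 7.2498*r^3 + 3.526*r^2 - 21.0726*r - 14.0448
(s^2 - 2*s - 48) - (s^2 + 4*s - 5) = -6*s - 43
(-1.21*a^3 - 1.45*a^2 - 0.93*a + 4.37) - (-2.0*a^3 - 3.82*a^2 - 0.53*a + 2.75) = 0.79*a^3 + 2.37*a^2 - 0.4*a + 1.62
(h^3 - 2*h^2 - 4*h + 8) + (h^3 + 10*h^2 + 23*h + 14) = 2*h^3 + 8*h^2 + 19*h + 22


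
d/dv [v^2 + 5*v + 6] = 2*v + 5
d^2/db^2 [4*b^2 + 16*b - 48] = 8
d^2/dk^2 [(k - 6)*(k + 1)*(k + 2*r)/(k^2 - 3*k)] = 8*(-k^3*r - 3*k^3 - 9*k^2*r + 27*k*r - 27*r)/(k^3*(k^3 - 9*k^2 + 27*k - 27))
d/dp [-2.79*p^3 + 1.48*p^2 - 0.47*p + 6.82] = -8.37*p^2 + 2.96*p - 0.47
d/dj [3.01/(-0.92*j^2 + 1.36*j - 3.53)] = (5.5384*j - 4.0936)/(0.92*j^2 - 1.36*j + 3.53)^2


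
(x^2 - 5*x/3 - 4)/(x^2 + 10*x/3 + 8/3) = (x - 3)/(x + 2)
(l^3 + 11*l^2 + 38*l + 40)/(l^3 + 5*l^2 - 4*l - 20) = (l + 4)/(l - 2)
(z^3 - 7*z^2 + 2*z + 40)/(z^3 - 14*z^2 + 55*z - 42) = (z^3 - 7*z^2 + 2*z + 40)/(z^3 - 14*z^2 + 55*z - 42)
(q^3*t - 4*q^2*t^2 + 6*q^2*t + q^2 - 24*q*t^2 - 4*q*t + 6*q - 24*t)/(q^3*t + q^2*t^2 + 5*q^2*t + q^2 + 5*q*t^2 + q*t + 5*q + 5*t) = (q^2 - 4*q*t + 6*q - 24*t)/(q^2 + q*t + 5*q + 5*t)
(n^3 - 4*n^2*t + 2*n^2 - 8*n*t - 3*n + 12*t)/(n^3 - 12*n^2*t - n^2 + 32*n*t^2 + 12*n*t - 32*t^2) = (-n - 3)/(-n + 8*t)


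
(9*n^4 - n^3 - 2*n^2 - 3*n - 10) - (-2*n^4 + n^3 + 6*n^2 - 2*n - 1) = 11*n^4 - 2*n^3 - 8*n^2 - n - 9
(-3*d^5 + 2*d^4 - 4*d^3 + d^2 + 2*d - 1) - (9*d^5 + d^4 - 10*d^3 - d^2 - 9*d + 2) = -12*d^5 + d^4 + 6*d^3 + 2*d^2 + 11*d - 3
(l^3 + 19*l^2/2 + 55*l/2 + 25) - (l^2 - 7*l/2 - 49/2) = l^3 + 17*l^2/2 + 31*l + 99/2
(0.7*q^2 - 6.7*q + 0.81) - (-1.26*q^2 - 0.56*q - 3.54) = 1.96*q^2 - 6.14*q + 4.35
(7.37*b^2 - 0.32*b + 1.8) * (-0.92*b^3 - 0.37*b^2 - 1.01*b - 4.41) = -6.7804*b^5 - 2.4325*b^4 - 8.9813*b^3 - 32.8445*b^2 - 0.4068*b - 7.938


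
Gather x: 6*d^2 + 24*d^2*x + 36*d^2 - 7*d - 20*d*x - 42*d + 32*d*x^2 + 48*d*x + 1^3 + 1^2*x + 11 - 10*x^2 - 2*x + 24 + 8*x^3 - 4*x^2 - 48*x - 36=42*d^2 - 49*d + 8*x^3 + x^2*(32*d - 14) + x*(24*d^2 + 28*d - 49)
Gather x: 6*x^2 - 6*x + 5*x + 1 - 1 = 6*x^2 - x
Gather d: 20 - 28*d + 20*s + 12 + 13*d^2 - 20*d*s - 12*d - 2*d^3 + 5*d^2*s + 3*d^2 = -2*d^3 + d^2*(5*s + 16) + d*(-20*s - 40) + 20*s + 32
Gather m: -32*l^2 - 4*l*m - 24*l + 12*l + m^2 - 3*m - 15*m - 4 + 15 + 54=-32*l^2 - 12*l + m^2 + m*(-4*l - 18) + 65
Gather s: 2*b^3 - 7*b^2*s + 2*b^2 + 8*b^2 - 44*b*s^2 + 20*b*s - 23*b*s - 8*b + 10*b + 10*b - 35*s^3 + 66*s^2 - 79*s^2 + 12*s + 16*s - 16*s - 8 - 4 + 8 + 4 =2*b^3 + 10*b^2 + 12*b - 35*s^3 + s^2*(-44*b - 13) + s*(-7*b^2 - 3*b + 12)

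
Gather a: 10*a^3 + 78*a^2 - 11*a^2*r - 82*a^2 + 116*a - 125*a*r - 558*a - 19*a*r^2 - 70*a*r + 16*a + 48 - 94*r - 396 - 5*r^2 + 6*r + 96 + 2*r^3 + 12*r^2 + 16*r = 10*a^3 + a^2*(-11*r - 4) + a*(-19*r^2 - 195*r - 426) + 2*r^3 + 7*r^2 - 72*r - 252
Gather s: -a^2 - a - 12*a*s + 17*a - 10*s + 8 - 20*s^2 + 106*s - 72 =-a^2 + 16*a - 20*s^2 + s*(96 - 12*a) - 64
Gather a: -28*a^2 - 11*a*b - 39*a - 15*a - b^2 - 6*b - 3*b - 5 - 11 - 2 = -28*a^2 + a*(-11*b - 54) - b^2 - 9*b - 18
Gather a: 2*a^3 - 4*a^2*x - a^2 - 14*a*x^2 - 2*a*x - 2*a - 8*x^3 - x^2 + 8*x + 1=2*a^3 + a^2*(-4*x - 1) + a*(-14*x^2 - 2*x - 2) - 8*x^3 - x^2 + 8*x + 1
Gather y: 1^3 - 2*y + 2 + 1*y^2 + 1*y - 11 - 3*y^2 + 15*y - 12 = -2*y^2 + 14*y - 20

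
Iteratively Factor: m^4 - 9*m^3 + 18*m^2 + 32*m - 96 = (m - 3)*(m^3 - 6*m^2 + 32) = (m - 3)*(m + 2)*(m^2 - 8*m + 16) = (m - 4)*(m - 3)*(m + 2)*(m - 4)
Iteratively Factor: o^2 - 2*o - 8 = (o + 2)*(o - 4)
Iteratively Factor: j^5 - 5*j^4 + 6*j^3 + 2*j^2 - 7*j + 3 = (j - 1)*(j^4 - 4*j^3 + 2*j^2 + 4*j - 3) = (j - 1)*(j + 1)*(j^3 - 5*j^2 + 7*j - 3) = (j - 1)^2*(j + 1)*(j^2 - 4*j + 3) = (j - 3)*(j - 1)^2*(j + 1)*(j - 1)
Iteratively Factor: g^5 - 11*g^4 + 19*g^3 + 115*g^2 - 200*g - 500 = (g - 5)*(g^4 - 6*g^3 - 11*g^2 + 60*g + 100) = (g - 5)*(g + 2)*(g^3 - 8*g^2 + 5*g + 50) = (g - 5)*(g + 2)^2*(g^2 - 10*g + 25) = (g - 5)^2*(g + 2)^2*(g - 5)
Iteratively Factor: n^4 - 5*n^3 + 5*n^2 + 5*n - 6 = (n - 2)*(n^3 - 3*n^2 - n + 3) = (n - 2)*(n - 1)*(n^2 - 2*n - 3) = (n - 2)*(n - 1)*(n + 1)*(n - 3)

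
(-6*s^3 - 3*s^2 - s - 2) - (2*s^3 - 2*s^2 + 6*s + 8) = -8*s^3 - s^2 - 7*s - 10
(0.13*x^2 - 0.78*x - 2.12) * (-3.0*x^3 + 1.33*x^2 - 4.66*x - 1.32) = -0.39*x^5 + 2.5129*x^4 + 4.7168*x^3 + 0.6436*x^2 + 10.9088*x + 2.7984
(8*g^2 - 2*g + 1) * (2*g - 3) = 16*g^3 - 28*g^2 + 8*g - 3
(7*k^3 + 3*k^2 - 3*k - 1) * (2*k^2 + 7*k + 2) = 14*k^5 + 55*k^4 + 29*k^3 - 17*k^2 - 13*k - 2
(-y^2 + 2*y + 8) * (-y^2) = y^4 - 2*y^3 - 8*y^2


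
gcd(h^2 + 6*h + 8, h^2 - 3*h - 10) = h + 2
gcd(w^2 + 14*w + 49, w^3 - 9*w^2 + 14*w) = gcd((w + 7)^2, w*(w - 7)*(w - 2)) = 1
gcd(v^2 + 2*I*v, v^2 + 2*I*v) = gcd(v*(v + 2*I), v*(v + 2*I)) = v^2 + 2*I*v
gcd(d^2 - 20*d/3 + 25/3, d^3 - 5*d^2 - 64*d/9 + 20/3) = 1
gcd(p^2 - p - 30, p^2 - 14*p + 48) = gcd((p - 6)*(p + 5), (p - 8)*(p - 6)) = p - 6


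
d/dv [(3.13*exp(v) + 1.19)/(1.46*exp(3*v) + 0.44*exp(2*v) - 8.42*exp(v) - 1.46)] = (-9.1396*exp(3*v) - 6.5894*exp(2*v) - 1.0472*exp(v) + 5.45)*exp(v)/(2.1316*exp(6*v) + 1.2848*exp(5*v) - 24.3928*exp(4*v) - 11.6728*exp(3*v) + 69.6116*exp(2*v) + 24.5864*exp(v) + 2.1316)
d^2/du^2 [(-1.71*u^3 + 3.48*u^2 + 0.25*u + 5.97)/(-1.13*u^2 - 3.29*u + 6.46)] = (-1.4210854715202e-14*u^4 + 87.22048*u^3 - 416.218266*u^2 + 284.048502*u - 517.478002)/(1.442897*u^6 + 12.603003*u^5 + 11.947377*u^4 - 108.486763*u^3 - 68.300934*u^2 + 411.890892*u - 269.586136)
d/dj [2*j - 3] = 2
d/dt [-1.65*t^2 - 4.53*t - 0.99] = -3.3*t - 4.53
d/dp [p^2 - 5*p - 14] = 2*p - 5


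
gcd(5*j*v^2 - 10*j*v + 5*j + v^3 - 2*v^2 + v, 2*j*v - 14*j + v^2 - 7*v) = 1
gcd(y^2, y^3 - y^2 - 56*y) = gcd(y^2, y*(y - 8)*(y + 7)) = y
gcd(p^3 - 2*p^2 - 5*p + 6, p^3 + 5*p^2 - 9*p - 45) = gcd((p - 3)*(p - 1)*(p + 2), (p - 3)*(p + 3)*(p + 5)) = p - 3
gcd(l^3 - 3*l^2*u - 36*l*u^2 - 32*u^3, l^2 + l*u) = l + u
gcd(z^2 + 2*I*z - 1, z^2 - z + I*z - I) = z + I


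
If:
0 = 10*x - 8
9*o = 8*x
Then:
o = 32/45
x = 4/5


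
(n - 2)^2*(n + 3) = n^3 - n^2 - 8*n + 12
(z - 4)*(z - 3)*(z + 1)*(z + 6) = z^4 - 31*z^2 + 42*z + 72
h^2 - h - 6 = (h - 3)*(h + 2)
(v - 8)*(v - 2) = v^2 - 10*v + 16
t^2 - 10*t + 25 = (t - 5)^2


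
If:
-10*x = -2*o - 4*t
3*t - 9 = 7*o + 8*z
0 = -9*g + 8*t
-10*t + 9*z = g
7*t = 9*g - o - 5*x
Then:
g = -1296/515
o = 729/515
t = -1458/515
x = -2187/2575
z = -1764/515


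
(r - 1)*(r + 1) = r^2 - 1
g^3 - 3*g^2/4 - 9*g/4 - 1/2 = (g - 2)*(g + 1/4)*(g + 1)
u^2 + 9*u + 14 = (u + 2)*(u + 7)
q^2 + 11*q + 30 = (q + 5)*(q + 6)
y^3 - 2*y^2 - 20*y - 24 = (y - 6)*(y + 2)^2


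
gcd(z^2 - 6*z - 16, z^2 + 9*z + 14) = z + 2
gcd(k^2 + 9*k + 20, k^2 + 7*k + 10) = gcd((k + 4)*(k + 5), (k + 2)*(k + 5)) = k + 5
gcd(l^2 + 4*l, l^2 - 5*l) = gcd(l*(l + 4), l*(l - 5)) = l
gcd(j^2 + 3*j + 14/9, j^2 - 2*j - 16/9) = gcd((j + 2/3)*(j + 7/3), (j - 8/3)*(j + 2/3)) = j + 2/3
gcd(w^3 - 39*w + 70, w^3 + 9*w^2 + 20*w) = 1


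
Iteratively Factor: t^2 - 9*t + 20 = (t - 4)*(t - 5)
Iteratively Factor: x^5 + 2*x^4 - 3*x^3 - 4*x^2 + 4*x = (x)*(x^4 + 2*x^3 - 3*x^2 - 4*x + 4) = x*(x - 1)*(x^3 + 3*x^2 - 4) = x*(x - 1)^2*(x^2 + 4*x + 4) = x*(x - 1)^2*(x + 2)*(x + 2)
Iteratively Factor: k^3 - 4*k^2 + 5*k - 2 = (k - 1)*(k^2 - 3*k + 2) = (k - 1)^2*(k - 2)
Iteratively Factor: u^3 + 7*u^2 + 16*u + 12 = (u + 2)*(u^2 + 5*u + 6) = (u + 2)*(u + 3)*(u + 2)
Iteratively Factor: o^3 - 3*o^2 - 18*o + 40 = (o - 5)*(o^2 + 2*o - 8) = (o - 5)*(o - 2)*(o + 4)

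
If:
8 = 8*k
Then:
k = 1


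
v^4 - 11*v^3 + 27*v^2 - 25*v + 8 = (v - 8)*(v - 1)^3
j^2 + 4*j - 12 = (j - 2)*(j + 6)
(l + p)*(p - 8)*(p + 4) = l*p^2 - 4*l*p - 32*l + p^3 - 4*p^2 - 32*p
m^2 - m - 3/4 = (m - 3/2)*(m + 1/2)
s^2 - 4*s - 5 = (s - 5)*(s + 1)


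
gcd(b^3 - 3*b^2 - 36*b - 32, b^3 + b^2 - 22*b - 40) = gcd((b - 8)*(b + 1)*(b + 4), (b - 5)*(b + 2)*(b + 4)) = b + 4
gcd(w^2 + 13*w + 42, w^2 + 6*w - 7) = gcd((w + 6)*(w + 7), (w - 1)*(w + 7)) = w + 7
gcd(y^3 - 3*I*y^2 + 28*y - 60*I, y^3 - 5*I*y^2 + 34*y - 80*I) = y^2 + 3*I*y + 10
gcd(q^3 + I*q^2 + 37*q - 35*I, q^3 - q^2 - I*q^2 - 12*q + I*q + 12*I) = q - I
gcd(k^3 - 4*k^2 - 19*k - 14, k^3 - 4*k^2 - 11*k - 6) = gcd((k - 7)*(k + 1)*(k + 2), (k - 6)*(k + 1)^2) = k + 1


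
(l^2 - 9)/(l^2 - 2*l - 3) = (l + 3)/(l + 1)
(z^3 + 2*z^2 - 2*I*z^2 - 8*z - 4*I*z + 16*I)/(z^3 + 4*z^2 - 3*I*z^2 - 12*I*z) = (z^2 - 2*z*(1 + I) + 4*I)/(z*(z - 3*I))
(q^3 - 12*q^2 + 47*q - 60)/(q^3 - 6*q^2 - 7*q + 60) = (q - 3)/(q + 3)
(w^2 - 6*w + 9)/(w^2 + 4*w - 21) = (w - 3)/(w + 7)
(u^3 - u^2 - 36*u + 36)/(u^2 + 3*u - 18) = (u^2 - 7*u + 6)/(u - 3)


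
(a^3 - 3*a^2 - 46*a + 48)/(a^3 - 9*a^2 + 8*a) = (a + 6)/a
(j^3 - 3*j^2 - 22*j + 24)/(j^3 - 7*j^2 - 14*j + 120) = (j - 1)/(j - 5)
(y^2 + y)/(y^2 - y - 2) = y/(y - 2)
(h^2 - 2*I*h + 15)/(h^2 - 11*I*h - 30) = (h + 3*I)/(h - 6*I)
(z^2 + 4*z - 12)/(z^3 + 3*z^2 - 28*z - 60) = (z - 2)/(z^2 - 3*z - 10)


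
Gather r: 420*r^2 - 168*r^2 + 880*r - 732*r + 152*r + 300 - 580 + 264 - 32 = 252*r^2 + 300*r - 48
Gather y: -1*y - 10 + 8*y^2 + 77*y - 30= 8*y^2 + 76*y - 40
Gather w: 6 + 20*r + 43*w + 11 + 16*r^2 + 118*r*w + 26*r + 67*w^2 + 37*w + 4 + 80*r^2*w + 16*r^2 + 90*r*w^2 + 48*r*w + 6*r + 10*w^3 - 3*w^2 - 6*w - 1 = 32*r^2 + 52*r + 10*w^3 + w^2*(90*r + 64) + w*(80*r^2 + 166*r + 74) + 20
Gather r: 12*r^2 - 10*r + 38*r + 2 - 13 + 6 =12*r^2 + 28*r - 5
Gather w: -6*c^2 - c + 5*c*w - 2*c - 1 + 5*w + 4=-6*c^2 - 3*c + w*(5*c + 5) + 3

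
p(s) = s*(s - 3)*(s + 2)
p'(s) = s*(s - 3) + s*(s + 2) + (s - 3)*(s + 2) = 3*s^2 - 2*s - 6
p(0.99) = -5.95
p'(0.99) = -5.04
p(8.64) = 518.48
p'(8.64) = 200.67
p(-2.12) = -1.30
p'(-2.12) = 11.72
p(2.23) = -7.26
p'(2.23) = 4.46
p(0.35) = -2.18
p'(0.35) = -6.33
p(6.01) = 144.90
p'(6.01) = 90.34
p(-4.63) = -92.91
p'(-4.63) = 67.57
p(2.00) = -8.00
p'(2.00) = 2.00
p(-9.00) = -756.00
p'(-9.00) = 255.00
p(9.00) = 594.00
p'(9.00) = 219.00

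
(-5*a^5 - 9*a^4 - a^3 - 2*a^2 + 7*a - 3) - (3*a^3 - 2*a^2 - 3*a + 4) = -5*a^5 - 9*a^4 - 4*a^3 + 10*a - 7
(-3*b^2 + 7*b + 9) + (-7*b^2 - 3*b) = -10*b^2 + 4*b + 9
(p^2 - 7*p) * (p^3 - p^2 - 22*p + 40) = p^5 - 8*p^4 - 15*p^3 + 194*p^2 - 280*p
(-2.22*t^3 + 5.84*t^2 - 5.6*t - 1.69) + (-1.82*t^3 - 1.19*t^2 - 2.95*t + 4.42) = -4.04*t^3 + 4.65*t^2 - 8.55*t + 2.73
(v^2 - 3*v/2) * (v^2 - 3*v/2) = v^4 - 3*v^3 + 9*v^2/4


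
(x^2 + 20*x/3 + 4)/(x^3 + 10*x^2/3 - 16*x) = (3*x + 2)/(x*(3*x - 8))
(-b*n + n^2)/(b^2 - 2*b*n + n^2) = -n/(b - n)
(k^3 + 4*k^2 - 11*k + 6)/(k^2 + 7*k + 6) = (k^2 - 2*k + 1)/(k + 1)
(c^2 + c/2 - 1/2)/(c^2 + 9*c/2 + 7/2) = (2*c - 1)/(2*c + 7)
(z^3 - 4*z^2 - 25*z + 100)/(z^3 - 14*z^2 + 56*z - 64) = (z^2 - 25)/(z^2 - 10*z + 16)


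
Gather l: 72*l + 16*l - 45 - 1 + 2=88*l - 44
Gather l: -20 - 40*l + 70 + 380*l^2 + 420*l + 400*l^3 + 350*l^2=400*l^3 + 730*l^2 + 380*l + 50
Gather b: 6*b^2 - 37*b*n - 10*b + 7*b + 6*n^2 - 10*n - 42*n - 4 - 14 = 6*b^2 + b*(-37*n - 3) + 6*n^2 - 52*n - 18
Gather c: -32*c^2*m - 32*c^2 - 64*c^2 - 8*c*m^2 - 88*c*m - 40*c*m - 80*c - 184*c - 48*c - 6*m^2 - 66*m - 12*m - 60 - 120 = c^2*(-32*m - 96) + c*(-8*m^2 - 128*m - 312) - 6*m^2 - 78*m - 180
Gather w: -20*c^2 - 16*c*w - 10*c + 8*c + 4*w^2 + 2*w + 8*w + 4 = -20*c^2 - 2*c + 4*w^2 + w*(10 - 16*c) + 4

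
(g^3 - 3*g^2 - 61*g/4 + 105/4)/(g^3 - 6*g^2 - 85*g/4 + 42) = (g - 5)/(g - 8)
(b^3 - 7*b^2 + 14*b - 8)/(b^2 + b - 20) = (b^2 - 3*b + 2)/(b + 5)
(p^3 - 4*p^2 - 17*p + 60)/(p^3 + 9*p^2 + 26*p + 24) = (p^2 - 8*p + 15)/(p^2 + 5*p + 6)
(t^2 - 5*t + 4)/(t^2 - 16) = (t - 1)/(t + 4)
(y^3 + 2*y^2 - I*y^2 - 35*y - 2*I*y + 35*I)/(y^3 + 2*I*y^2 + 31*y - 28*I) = (y^2 + 2*y - 35)/(y^2 + 3*I*y + 28)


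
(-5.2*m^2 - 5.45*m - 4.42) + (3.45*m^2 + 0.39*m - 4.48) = -1.75*m^2 - 5.06*m - 8.9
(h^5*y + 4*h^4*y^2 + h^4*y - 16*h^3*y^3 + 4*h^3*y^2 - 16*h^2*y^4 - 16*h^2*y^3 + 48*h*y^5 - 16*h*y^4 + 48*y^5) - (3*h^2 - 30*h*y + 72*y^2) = h^5*y + 4*h^4*y^2 + h^4*y - 16*h^3*y^3 + 4*h^3*y^2 - 16*h^2*y^4 - 16*h^2*y^3 - 3*h^2 + 48*h*y^5 - 16*h*y^4 + 30*h*y + 48*y^5 - 72*y^2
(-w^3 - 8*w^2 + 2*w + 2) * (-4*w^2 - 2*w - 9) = 4*w^5 + 34*w^4 + 17*w^3 + 60*w^2 - 22*w - 18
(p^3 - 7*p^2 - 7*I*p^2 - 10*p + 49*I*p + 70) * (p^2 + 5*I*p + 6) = p^5 - 7*p^4 - 2*I*p^4 + 31*p^3 + 14*I*p^3 - 217*p^2 - 92*I*p^2 - 60*p + 644*I*p + 420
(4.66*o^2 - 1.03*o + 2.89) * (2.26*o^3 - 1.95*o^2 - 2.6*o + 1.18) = 10.5316*o^5 - 11.4148*o^4 - 3.5761*o^3 + 2.5413*o^2 - 8.7294*o + 3.4102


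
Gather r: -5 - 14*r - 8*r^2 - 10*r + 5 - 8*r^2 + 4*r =-16*r^2 - 20*r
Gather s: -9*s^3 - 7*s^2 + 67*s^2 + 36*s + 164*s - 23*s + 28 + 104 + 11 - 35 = -9*s^3 + 60*s^2 + 177*s + 108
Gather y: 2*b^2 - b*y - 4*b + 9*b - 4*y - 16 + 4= 2*b^2 + 5*b + y*(-b - 4) - 12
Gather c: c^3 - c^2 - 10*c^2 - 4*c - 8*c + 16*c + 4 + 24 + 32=c^3 - 11*c^2 + 4*c + 60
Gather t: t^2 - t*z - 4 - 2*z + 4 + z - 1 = t^2 - t*z - z - 1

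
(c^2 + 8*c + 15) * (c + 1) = c^3 + 9*c^2 + 23*c + 15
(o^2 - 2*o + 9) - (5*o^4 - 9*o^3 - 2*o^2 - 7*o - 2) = -5*o^4 + 9*o^3 + 3*o^2 + 5*o + 11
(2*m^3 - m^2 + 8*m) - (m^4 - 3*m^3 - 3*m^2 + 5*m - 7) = -m^4 + 5*m^3 + 2*m^2 + 3*m + 7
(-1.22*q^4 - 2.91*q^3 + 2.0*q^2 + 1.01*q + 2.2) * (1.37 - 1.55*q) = 1.891*q^5 + 2.8391*q^4 - 7.0867*q^3 + 1.1745*q^2 - 2.0263*q + 3.014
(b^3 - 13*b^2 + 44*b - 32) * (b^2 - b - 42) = b^5 - 14*b^4 + 15*b^3 + 470*b^2 - 1816*b + 1344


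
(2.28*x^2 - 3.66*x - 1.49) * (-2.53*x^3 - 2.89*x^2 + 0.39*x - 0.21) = -5.7684*x^5 + 2.6706*x^4 + 15.2363*x^3 + 2.3999*x^2 + 0.1875*x + 0.3129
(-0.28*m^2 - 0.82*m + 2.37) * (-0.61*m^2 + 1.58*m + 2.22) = 0.1708*m^4 + 0.0577999999999999*m^3 - 3.3629*m^2 + 1.9242*m + 5.2614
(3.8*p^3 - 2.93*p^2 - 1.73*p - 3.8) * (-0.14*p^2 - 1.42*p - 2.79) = -0.532*p^5 - 4.9858*p^4 - 6.1992*p^3 + 11.1633*p^2 + 10.2227*p + 10.602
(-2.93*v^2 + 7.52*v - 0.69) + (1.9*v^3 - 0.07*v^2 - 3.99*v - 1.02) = 1.9*v^3 - 3.0*v^2 + 3.53*v - 1.71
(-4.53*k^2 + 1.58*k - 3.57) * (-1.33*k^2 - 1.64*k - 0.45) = 6.0249*k^4 + 5.3278*k^3 + 4.1954*k^2 + 5.1438*k + 1.6065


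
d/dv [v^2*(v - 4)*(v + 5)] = v*(4*v^2 + 3*v - 40)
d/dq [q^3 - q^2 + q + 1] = 3*q^2 - 2*q + 1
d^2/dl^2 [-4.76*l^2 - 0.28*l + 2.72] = -9.52000000000000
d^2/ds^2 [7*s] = 0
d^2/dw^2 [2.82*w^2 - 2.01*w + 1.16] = 5.64000000000000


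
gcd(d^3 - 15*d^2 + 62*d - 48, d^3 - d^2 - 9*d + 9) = d - 1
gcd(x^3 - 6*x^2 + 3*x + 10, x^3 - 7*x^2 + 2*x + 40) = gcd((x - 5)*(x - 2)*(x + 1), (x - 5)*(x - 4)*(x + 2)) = x - 5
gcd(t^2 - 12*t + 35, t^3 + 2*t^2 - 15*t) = 1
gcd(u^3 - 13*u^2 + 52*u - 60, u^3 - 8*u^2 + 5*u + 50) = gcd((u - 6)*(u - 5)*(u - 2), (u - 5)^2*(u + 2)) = u - 5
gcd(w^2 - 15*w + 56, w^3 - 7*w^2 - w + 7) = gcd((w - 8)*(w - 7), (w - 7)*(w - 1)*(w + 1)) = w - 7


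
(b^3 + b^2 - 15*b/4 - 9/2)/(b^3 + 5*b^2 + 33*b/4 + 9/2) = (b - 2)/(b + 2)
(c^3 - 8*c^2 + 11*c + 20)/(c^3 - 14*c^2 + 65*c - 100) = (c + 1)/(c - 5)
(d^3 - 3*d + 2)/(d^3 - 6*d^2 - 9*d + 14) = (d - 1)/(d - 7)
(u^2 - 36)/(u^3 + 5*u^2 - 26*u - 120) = (u - 6)/(u^2 - u - 20)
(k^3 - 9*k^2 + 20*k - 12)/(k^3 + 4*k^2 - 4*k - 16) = (k^2 - 7*k + 6)/(k^2 + 6*k + 8)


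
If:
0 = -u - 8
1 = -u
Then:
No Solution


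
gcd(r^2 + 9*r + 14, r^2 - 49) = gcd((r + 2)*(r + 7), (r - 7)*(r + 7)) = r + 7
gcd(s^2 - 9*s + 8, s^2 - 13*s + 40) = s - 8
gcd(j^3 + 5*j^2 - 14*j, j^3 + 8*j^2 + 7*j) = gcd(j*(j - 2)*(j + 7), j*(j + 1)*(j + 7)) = j^2 + 7*j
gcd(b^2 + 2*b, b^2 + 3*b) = b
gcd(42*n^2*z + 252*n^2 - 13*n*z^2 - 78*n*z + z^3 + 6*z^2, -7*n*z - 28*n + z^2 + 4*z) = -7*n + z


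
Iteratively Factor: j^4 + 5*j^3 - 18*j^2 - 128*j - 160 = (j + 4)*(j^3 + j^2 - 22*j - 40) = (j + 2)*(j + 4)*(j^2 - j - 20) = (j - 5)*(j + 2)*(j + 4)*(j + 4)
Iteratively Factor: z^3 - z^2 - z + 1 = (z + 1)*(z^2 - 2*z + 1) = (z - 1)*(z + 1)*(z - 1)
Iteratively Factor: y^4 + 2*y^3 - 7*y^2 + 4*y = (y - 1)*(y^3 + 3*y^2 - 4*y) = (y - 1)*(y + 4)*(y^2 - y) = y*(y - 1)*(y + 4)*(y - 1)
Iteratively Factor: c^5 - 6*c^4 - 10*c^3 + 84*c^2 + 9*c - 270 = (c + 3)*(c^4 - 9*c^3 + 17*c^2 + 33*c - 90) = (c + 2)*(c + 3)*(c^3 - 11*c^2 + 39*c - 45) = (c - 3)*(c + 2)*(c + 3)*(c^2 - 8*c + 15) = (c - 3)^2*(c + 2)*(c + 3)*(c - 5)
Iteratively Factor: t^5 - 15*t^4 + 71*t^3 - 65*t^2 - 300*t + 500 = (t + 2)*(t^4 - 17*t^3 + 105*t^2 - 275*t + 250) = (t - 5)*(t + 2)*(t^3 - 12*t^2 + 45*t - 50) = (t - 5)^2*(t + 2)*(t^2 - 7*t + 10) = (t - 5)^2*(t - 2)*(t + 2)*(t - 5)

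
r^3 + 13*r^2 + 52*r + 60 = (r + 2)*(r + 5)*(r + 6)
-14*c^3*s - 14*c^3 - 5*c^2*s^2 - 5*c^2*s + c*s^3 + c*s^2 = (-7*c + s)*(2*c + s)*(c*s + c)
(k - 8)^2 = k^2 - 16*k + 64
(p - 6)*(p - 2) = p^2 - 8*p + 12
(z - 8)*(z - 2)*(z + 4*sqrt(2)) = z^3 - 10*z^2 + 4*sqrt(2)*z^2 - 40*sqrt(2)*z + 16*z + 64*sqrt(2)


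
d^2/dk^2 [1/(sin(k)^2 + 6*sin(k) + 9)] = 2*(3*sin(k) + cos(2*k) + 2)/(sin(k) + 3)^4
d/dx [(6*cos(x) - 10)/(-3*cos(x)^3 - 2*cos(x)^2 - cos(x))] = 2*(-18*cos(x)^3 + 39*cos(x)^2 + 20*cos(x) + 5)*sin(x)/((-3*sin(x)^2 + 2*cos(x) + 4)^2*cos(x)^2)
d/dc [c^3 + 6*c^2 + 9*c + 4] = 3*c^2 + 12*c + 9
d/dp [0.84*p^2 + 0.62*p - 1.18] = 1.68*p + 0.62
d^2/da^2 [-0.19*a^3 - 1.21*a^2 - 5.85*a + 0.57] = -1.14*a - 2.42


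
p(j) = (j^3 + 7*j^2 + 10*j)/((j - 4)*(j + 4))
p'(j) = (3*j^2 + 14*j + 10)/((j - 4)*(j + 4)) - (j^3 + 7*j^2 + 10*j)/((j - 4)*(j + 4)^2) - (j^3 + 7*j^2 + 10*j)/((j - 4)^2*(j + 4)) = (j^4 - 58*j^2 - 224*j - 160)/(j^4 - 32*j^2 + 256)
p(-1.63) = 0.15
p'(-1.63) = 0.33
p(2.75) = -12.00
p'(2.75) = -16.26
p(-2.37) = -0.22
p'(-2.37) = 0.71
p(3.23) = -24.97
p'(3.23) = -44.52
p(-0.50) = 0.21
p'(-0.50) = -0.25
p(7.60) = 22.01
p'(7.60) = -1.08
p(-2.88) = -0.70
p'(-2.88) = 1.23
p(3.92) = -326.71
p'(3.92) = -4217.73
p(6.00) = 26.40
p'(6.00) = -5.74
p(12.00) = 22.31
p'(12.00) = 0.58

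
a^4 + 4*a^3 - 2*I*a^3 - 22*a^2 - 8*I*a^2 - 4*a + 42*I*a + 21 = (a - 3)*(a + 7)*(a - I)^2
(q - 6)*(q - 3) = q^2 - 9*q + 18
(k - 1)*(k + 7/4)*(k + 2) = k^3 + 11*k^2/4 - k/4 - 7/2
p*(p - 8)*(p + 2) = p^3 - 6*p^2 - 16*p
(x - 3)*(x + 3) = x^2 - 9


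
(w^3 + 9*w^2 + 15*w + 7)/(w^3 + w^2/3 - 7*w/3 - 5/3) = 3*(w + 7)/(3*w - 5)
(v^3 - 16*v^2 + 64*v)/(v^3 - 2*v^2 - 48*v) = (v - 8)/(v + 6)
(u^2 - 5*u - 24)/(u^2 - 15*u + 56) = (u + 3)/(u - 7)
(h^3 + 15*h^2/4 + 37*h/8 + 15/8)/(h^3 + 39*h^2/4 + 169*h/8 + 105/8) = (h + 1)/(h + 7)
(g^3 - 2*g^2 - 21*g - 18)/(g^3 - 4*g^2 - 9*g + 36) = (g^2 - 5*g - 6)/(g^2 - 7*g + 12)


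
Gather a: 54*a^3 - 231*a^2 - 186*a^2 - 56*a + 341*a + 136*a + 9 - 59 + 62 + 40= 54*a^3 - 417*a^2 + 421*a + 52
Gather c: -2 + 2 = 0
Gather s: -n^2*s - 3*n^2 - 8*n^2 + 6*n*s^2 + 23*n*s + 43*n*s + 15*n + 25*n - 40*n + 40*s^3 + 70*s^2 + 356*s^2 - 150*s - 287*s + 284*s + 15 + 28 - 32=-11*n^2 + 40*s^3 + s^2*(6*n + 426) + s*(-n^2 + 66*n - 153) + 11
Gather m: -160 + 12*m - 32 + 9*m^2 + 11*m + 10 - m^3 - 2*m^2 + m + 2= -m^3 + 7*m^2 + 24*m - 180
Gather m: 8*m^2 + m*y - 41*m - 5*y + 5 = 8*m^2 + m*(y - 41) - 5*y + 5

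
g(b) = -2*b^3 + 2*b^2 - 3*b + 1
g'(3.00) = -45.00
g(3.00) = -44.00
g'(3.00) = -45.00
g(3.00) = -44.00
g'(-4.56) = -146.00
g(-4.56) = 245.90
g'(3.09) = -47.93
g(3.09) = -48.18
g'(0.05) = -2.82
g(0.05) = 0.85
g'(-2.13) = -38.74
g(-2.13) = 35.79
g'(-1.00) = -13.00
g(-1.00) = 8.00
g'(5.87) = -186.26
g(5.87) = -352.22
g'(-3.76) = -102.87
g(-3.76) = 146.87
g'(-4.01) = -115.52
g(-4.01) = 174.15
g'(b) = -6*b^2 + 4*b - 3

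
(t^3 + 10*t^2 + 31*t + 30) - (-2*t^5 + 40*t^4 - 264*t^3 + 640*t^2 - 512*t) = 2*t^5 - 40*t^4 + 265*t^3 - 630*t^2 + 543*t + 30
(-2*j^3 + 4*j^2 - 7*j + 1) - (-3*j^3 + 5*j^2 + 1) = j^3 - j^2 - 7*j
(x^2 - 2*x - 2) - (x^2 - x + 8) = -x - 10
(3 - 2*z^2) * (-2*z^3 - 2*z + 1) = 4*z^5 - 2*z^3 - 2*z^2 - 6*z + 3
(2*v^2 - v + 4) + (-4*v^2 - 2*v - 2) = -2*v^2 - 3*v + 2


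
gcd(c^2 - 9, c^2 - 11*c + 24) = c - 3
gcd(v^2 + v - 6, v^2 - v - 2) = v - 2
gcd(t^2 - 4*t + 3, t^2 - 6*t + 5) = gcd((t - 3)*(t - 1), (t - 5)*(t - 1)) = t - 1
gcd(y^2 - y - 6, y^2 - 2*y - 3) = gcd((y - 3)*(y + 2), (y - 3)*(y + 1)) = y - 3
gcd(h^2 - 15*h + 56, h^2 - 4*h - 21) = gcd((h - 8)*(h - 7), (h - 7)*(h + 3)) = h - 7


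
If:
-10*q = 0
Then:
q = 0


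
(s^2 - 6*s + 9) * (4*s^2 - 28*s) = 4*s^4 - 52*s^3 + 204*s^2 - 252*s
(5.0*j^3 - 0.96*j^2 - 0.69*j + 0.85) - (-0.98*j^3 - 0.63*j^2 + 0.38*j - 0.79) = 5.98*j^3 - 0.33*j^2 - 1.07*j + 1.64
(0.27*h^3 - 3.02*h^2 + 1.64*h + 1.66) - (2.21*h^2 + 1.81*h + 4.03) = 0.27*h^3 - 5.23*h^2 - 0.17*h - 2.37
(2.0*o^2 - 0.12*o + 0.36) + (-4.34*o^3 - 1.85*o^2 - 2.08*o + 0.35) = -4.34*o^3 + 0.15*o^2 - 2.2*o + 0.71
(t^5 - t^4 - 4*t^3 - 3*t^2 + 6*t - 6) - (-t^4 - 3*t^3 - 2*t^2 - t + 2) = t^5 - t^3 - t^2 + 7*t - 8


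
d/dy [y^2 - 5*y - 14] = 2*y - 5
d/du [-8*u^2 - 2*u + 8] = -16*u - 2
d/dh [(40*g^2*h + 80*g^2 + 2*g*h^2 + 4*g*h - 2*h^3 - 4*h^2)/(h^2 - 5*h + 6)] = 2*(-20*g^2*h^2 - 80*g^2*h + 320*g^2 - 7*g*h^2 + 12*g*h + 12*g - h^4 + 10*h^3 - 8*h^2 - 24*h)/(h^4 - 10*h^3 + 37*h^2 - 60*h + 36)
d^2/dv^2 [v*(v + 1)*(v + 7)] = 6*v + 16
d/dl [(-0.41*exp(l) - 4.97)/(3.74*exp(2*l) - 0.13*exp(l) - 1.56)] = (1.5334*exp(2*l) + 37.1756*exp(l) - 0.00650000000000006)*exp(l)/(13.9876*exp(4*l) - 0.9724*exp(3*l) - 11.6519*exp(2*l) + 0.4056*exp(l) + 2.4336)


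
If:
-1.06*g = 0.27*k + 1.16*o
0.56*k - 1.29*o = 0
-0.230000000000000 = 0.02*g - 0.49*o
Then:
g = -0.74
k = 1.01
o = 0.44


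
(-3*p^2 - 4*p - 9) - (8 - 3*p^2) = -4*p - 17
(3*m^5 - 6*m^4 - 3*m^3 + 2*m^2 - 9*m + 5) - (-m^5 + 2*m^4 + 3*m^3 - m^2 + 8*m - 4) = 4*m^5 - 8*m^4 - 6*m^3 + 3*m^2 - 17*m + 9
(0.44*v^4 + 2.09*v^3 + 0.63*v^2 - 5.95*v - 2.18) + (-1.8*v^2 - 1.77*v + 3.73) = 0.44*v^4 + 2.09*v^3 - 1.17*v^2 - 7.72*v + 1.55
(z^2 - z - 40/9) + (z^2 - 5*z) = 2*z^2 - 6*z - 40/9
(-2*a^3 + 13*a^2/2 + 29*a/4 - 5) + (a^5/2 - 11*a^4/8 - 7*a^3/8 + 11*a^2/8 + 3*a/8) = a^5/2 - 11*a^4/8 - 23*a^3/8 + 63*a^2/8 + 61*a/8 - 5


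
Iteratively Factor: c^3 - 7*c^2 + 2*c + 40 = (c - 4)*(c^2 - 3*c - 10) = (c - 5)*(c - 4)*(c + 2)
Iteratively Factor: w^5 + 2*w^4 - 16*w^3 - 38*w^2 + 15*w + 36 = (w - 1)*(w^4 + 3*w^3 - 13*w^2 - 51*w - 36) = (w - 1)*(w + 1)*(w^3 + 2*w^2 - 15*w - 36) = (w - 4)*(w - 1)*(w + 1)*(w^2 + 6*w + 9) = (w - 4)*(w - 1)*(w + 1)*(w + 3)*(w + 3)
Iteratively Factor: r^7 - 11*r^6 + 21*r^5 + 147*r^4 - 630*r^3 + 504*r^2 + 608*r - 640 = (r - 2)*(r^6 - 9*r^5 + 3*r^4 + 153*r^3 - 324*r^2 - 144*r + 320) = (r - 2)*(r + 4)*(r^5 - 13*r^4 + 55*r^3 - 67*r^2 - 56*r + 80) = (r - 2)*(r - 1)*(r + 4)*(r^4 - 12*r^3 + 43*r^2 - 24*r - 80) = (r - 5)*(r - 2)*(r - 1)*(r + 4)*(r^3 - 7*r^2 + 8*r + 16) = (r - 5)*(r - 2)*(r - 1)*(r + 1)*(r + 4)*(r^2 - 8*r + 16) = (r - 5)*(r - 4)*(r - 2)*(r - 1)*(r + 1)*(r + 4)*(r - 4)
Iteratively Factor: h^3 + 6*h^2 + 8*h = (h)*(h^2 + 6*h + 8) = h*(h + 2)*(h + 4)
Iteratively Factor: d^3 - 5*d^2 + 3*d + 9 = (d + 1)*(d^2 - 6*d + 9) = (d - 3)*(d + 1)*(d - 3)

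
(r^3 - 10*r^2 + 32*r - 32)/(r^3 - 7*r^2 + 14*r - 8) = (r - 4)/(r - 1)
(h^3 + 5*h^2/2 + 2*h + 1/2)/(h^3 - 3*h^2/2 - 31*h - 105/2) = (2*h^3 + 5*h^2 + 4*h + 1)/(2*h^3 - 3*h^2 - 62*h - 105)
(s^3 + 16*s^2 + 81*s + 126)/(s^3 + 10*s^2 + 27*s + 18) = (s + 7)/(s + 1)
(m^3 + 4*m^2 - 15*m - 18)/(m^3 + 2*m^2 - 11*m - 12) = (m + 6)/(m + 4)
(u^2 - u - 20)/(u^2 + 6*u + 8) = (u - 5)/(u + 2)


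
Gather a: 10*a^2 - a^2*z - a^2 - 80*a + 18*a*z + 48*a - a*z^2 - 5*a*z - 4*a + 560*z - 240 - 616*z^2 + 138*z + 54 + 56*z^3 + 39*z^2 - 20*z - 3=a^2*(9 - z) + a*(-z^2 + 13*z - 36) + 56*z^3 - 577*z^2 + 678*z - 189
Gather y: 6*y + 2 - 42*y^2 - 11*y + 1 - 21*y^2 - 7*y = -63*y^2 - 12*y + 3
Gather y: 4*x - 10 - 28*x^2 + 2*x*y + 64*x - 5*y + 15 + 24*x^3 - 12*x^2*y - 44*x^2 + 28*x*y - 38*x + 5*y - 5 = 24*x^3 - 72*x^2 + 30*x + y*(-12*x^2 + 30*x)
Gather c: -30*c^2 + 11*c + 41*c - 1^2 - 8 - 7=-30*c^2 + 52*c - 16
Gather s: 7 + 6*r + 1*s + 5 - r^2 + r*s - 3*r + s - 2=-r^2 + 3*r + s*(r + 2) + 10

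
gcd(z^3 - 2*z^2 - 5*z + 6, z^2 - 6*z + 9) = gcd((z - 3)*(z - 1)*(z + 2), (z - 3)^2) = z - 3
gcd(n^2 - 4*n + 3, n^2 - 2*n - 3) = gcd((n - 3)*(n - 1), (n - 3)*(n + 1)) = n - 3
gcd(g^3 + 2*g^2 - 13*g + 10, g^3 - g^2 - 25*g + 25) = g^2 + 4*g - 5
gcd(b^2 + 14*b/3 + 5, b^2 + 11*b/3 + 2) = b + 3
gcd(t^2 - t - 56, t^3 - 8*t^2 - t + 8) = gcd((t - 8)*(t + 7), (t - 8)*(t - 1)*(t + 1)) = t - 8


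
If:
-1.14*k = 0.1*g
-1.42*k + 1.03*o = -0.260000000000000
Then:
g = -8.26901408450704*o - 2.08732394366197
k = 0.725352112676056*o + 0.183098591549296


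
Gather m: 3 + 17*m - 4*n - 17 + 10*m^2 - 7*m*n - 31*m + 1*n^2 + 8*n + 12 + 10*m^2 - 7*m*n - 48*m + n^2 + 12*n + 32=20*m^2 + m*(-14*n - 62) + 2*n^2 + 16*n + 30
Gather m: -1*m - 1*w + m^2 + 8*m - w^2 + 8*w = m^2 + 7*m - w^2 + 7*w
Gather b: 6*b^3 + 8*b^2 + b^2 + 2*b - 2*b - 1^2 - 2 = 6*b^3 + 9*b^2 - 3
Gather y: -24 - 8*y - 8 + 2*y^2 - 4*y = 2*y^2 - 12*y - 32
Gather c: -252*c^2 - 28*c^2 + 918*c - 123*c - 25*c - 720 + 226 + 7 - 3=-280*c^2 + 770*c - 490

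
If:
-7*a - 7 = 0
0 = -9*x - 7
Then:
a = -1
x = -7/9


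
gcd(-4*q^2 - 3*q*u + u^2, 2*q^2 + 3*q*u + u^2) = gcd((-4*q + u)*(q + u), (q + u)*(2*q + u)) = q + u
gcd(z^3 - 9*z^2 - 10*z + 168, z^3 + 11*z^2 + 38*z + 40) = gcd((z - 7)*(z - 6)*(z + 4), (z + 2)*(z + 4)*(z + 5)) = z + 4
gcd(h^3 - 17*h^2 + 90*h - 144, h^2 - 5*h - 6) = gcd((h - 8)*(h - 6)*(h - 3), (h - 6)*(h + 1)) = h - 6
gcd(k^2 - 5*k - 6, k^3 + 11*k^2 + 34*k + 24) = k + 1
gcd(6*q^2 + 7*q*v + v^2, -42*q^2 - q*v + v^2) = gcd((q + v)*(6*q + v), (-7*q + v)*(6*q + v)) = 6*q + v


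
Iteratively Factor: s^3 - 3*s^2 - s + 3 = (s - 3)*(s^2 - 1) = (s - 3)*(s + 1)*(s - 1)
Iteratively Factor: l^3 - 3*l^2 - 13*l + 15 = (l + 3)*(l^2 - 6*l + 5) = (l - 5)*(l + 3)*(l - 1)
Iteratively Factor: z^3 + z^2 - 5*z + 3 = (z + 3)*(z^2 - 2*z + 1) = (z - 1)*(z + 3)*(z - 1)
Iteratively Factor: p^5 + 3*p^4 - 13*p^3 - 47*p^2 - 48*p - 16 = (p - 4)*(p^4 + 7*p^3 + 15*p^2 + 13*p + 4) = (p - 4)*(p + 1)*(p^3 + 6*p^2 + 9*p + 4) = (p - 4)*(p + 1)*(p + 4)*(p^2 + 2*p + 1) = (p - 4)*(p + 1)^2*(p + 4)*(p + 1)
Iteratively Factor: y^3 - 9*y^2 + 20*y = (y)*(y^2 - 9*y + 20) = y*(y - 4)*(y - 5)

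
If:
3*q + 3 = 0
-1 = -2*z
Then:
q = -1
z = 1/2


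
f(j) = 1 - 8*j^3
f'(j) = -24*j^2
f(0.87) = -4.27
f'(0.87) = -18.17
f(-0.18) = 1.05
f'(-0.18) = -0.78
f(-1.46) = 25.90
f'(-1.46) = -51.16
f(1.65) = -34.94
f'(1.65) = -65.34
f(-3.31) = 291.12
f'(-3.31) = -262.95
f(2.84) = -182.25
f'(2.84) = -193.57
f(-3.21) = 265.61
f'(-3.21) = -247.30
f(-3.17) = 255.84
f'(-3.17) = -241.17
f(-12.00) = 13825.00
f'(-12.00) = -3456.00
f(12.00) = -13823.00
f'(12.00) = -3456.00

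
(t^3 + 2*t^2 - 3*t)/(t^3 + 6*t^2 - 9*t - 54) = t*(t - 1)/(t^2 + 3*t - 18)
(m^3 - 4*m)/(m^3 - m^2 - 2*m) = (m + 2)/(m + 1)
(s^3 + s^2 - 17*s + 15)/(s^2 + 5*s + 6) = (s^3 + s^2 - 17*s + 15)/(s^2 + 5*s + 6)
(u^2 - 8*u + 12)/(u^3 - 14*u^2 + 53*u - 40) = (u^2 - 8*u + 12)/(u^3 - 14*u^2 + 53*u - 40)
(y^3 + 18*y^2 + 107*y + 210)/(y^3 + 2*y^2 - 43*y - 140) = (y^2 + 13*y + 42)/(y^2 - 3*y - 28)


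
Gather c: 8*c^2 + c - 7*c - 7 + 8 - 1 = 8*c^2 - 6*c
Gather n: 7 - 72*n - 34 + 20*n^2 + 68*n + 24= 20*n^2 - 4*n - 3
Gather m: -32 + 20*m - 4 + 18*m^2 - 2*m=18*m^2 + 18*m - 36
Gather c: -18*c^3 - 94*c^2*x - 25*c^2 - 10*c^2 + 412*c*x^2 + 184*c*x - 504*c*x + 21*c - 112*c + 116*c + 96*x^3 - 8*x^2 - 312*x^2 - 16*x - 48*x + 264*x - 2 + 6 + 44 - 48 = -18*c^3 + c^2*(-94*x - 35) + c*(412*x^2 - 320*x + 25) + 96*x^3 - 320*x^2 + 200*x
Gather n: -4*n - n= -5*n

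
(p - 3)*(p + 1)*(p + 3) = p^3 + p^2 - 9*p - 9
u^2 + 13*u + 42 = (u + 6)*(u + 7)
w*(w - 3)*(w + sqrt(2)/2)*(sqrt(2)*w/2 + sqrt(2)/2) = sqrt(2)*w^4/2 - sqrt(2)*w^3 + w^3/2 - 3*sqrt(2)*w^2/2 - w^2 - 3*w/2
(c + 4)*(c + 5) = c^2 + 9*c + 20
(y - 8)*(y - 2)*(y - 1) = y^3 - 11*y^2 + 26*y - 16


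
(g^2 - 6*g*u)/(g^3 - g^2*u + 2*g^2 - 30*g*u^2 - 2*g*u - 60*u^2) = g/(g^2 + 5*g*u + 2*g + 10*u)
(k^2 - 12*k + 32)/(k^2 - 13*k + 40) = (k - 4)/(k - 5)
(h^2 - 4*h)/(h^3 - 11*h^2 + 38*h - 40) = h/(h^2 - 7*h + 10)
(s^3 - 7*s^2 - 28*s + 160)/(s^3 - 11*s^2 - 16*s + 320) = (s - 4)/(s - 8)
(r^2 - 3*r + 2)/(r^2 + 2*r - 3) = (r - 2)/(r + 3)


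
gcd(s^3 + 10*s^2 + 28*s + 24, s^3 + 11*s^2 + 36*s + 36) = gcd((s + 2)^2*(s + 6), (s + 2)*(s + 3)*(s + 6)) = s^2 + 8*s + 12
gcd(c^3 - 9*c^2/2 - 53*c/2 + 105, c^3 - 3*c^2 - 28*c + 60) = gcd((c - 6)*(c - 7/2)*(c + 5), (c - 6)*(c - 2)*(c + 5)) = c^2 - c - 30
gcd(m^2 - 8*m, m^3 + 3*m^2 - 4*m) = m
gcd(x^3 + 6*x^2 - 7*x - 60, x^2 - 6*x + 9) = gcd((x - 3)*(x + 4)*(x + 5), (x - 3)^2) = x - 3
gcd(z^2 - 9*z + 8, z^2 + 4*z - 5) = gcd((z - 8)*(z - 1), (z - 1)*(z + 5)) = z - 1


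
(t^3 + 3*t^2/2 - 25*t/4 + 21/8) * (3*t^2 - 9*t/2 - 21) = 3*t^5 - 93*t^3/2 + 9*t^2/2 + 1911*t/16 - 441/8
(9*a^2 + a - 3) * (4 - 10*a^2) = -90*a^4 - 10*a^3 + 66*a^2 + 4*a - 12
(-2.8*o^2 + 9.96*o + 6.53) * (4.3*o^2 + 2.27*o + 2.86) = -12.04*o^4 + 36.472*o^3 + 42.6802*o^2 + 43.3087*o + 18.6758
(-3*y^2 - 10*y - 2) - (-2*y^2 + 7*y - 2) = -y^2 - 17*y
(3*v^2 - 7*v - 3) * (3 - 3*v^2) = -9*v^4 + 21*v^3 + 18*v^2 - 21*v - 9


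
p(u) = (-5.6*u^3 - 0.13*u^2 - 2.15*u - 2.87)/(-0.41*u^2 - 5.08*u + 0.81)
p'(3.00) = 4.79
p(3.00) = 8.92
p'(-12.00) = -7068.84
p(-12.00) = 3546.16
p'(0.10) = -187.72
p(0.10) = -10.38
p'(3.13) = 4.94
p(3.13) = 9.56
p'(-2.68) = -8.24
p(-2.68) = 9.56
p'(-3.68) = -13.40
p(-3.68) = 20.24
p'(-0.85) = -2.48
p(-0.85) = 0.48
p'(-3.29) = -11.18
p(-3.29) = 15.45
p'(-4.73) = -21.13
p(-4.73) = 38.11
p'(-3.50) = -12.34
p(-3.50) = 17.92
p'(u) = (0.82*u + 5.08)*(-5.6*u^3 - 0.13*u^2 - 2.15*u - 2.87)/(-0.41*u^2 - 5.08*u + 0.81)^2 + (-16.8*u^2 - 0.26*u - 2.15)/(-0.41*u^2 - 5.08*u + 0.81) = (2.296*u^4 + 56.896*u^3 - 13.8291*u^2 - 2.564*u - 16.3211)/(0.1681*u^4 + 4.1656*u^3 + 25.1422*u^2 - 8.2296*u + 0.6561)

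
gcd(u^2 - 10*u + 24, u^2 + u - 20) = u - 4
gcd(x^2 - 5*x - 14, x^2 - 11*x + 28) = x - 7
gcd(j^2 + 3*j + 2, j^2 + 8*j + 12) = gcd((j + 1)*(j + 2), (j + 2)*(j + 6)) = j + 2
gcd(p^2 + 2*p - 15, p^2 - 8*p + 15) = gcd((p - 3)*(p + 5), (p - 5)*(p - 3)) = p - 3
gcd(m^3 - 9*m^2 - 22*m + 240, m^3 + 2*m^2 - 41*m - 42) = m - 6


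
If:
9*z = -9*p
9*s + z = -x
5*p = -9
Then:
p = -9/5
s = -x/9 - 1/5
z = 9/5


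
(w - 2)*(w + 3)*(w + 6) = w^3 + 7*w^2 - 36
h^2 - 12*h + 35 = (h - 7)*(h - 5)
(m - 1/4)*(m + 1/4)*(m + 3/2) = m^3 + 3*m^2/2 - m/16 - 3/32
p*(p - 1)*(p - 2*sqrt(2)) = p^3 - 2*sqrt(2)*p^2 - p^2 + 2*sqrt(2)*p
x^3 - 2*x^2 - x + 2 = (x - 2)*(x - 1)*(x + 1)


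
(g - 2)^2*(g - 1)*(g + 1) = g^4 - 4*g^3 + 3*g^2 + 4*g - 4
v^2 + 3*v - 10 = (v - 2)*(v + 5)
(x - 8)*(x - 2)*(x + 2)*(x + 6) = x^4 - 2*x^3 - 52*x^2 + 8*x + 192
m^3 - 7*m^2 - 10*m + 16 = (m - 8)*(m - 1)*(m + 2)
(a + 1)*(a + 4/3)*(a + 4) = a^3 + 19*a^2/3 + 32*a/3 + 16/3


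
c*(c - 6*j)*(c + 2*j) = c^3 - 4*c^2*j - 12*c*j^2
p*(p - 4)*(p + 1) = p^3 - 3*p^2 - 4*p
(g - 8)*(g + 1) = g^2 - 7*g - 8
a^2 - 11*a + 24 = (a - 8)*(a - 3)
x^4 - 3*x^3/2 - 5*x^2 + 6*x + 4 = (x - 2)^2*(x + 1/2)*(x + 2)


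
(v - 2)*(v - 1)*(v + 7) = v^3 + 4*v^2 - 19*v + 14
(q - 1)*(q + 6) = q^2 + 5*q - 6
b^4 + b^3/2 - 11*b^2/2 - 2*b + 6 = (b - 2)*(b - 1)*(b + 3/2)*(b + 2)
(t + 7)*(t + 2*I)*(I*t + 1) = I*t^3 - t^2 + 7*I*t^2 - 7*t + 2*I*t + 14*I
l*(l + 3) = l^2 + 3*l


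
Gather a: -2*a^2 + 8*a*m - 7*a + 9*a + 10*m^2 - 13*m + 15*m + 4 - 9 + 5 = -2*a^2 + a*(8*m + 2) + 10*m^2 + 2*m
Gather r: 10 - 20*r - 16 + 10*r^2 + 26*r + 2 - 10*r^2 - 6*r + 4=0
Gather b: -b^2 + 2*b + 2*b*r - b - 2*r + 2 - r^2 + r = -b^2 + b*(2*r + 1) - r^2 - r + 2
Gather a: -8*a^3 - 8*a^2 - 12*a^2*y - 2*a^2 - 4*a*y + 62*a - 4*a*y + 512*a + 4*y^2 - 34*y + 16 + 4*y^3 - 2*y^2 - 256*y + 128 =-8*a^3 + a^2*(-12*y - 10) + a*(574 - 8*y) + 4*y^3 + 2*y^2 - 290*y + 144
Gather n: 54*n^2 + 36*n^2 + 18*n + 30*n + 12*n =90*n^2 + 60*n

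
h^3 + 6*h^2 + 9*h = h*(h + 3)^2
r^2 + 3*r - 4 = (r - 1)*(r + 4)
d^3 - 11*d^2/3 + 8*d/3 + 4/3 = (d - 2)^2*(d + 1/3)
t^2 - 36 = (t - 6)*(t + 6)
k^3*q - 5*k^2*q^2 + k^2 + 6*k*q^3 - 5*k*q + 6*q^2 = (k - 3*q)*(k - 2*q)*(k*q + 1)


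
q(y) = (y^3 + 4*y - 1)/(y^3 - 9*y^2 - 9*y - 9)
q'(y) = (3*y^2 + 4)/(y^3 - 9*y^2 - 9*y - 9) + (-3*y^2 + 18*y + 9)*(y^3 + 4*y - 1)/(y^3 - 9*y^2 - 9*y - 9)^2 = (-9*y^4 - 26*y^3 + 12*y^2 - 18*y - 45)/(y^6 - 18*y^5 + 63*y^4 + 144*y^3 + 243*y^2 + 162*y + 81)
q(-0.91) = 0.60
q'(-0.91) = -0.06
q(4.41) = -0.74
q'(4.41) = -0.29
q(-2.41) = 0.46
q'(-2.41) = 0.04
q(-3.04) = 0.44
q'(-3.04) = 0.01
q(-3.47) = 0.44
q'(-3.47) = -0.00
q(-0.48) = 0.44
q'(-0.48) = -0.66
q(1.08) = -0.16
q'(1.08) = -0.12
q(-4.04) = 0.45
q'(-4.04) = -0.01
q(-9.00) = 0.55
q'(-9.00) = -0.02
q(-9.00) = 0.55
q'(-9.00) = -0.02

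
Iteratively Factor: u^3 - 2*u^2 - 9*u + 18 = (u - 3)*(u^2 + u - 6) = (u - 3)*(u - 2)*(u + 3)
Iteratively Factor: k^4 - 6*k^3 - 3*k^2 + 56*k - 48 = (k - 4)*(k^3 - 2*k^2 - 11*k + 12) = (k - 4)*(k + 3)*(k^2 - 5*k + 4) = (k - 4)*(k - 1)*(k + 3)*(k - 4)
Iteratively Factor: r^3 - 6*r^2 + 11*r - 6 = (r - 2)*(r^2 - 4*r + 3) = (r - 3)*(r - 2)*(r - 1)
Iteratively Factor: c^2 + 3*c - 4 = (c - 1)*(c + 4)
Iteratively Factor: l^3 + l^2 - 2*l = (l)*(l^2 + l - 2) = l*(l - 1)*(l + 2)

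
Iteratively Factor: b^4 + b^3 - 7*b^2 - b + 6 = (b - 1)*(b^3 + 2*b^2 - 5*b - 6) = (b - 1)*(b + 1)*(b^2 + b - 6) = (b - 2)*(b - 1)*(b + 1)*(b + 3)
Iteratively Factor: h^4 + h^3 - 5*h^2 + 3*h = (h - 1)*(h^3 + 2*h^2 - 3*h) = h*(h - 1)*(h^2 + 2*h - 3) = h*(h - 1)*(h + 3)*(h - 1)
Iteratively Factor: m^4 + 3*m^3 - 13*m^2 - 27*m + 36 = (m - 3)*(m^3 + 6*m^2 + 5*m - 12) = (m - 3)*(m - 1)*(m^2 + 7*m + 12) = (m - 3)*(m - 1)*(m + 3)*(m + 4)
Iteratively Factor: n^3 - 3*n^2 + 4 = (n - 2)*(n^2 - n - 2) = (n - 2)*(n + 1)*(n - 2)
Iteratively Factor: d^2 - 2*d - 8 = (d - 4)*(d + 2)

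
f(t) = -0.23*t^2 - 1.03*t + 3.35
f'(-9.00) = 3.11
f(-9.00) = -6.01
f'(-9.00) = 3.11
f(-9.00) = -6.01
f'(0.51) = -1.26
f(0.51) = 2.76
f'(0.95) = -1.47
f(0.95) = 2.16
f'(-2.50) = 0.12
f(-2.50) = 4.49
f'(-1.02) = -0.56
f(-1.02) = 4.16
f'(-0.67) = -0.72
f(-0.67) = 3.94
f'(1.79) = -1.85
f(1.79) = 0.77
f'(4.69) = -3.19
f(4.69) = -6.54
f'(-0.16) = -0.96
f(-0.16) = 3.51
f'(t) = -0.46*t - 1.03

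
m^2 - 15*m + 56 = (m - 8)*(m - 7)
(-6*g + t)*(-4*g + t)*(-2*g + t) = -48*g^3 + 44*g^2*t - 12*g*t^2 + t^3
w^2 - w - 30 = (w - 6)*(w + 5)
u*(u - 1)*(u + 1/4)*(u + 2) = u^4 + 5*u^3/4 - 7*u^2/4 - u/2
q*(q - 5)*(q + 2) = q^3 - 3*q^2 - 10*q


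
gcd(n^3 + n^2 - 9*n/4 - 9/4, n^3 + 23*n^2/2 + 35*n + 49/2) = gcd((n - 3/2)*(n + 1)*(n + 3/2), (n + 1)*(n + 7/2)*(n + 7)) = n + 1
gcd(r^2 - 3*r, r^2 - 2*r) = r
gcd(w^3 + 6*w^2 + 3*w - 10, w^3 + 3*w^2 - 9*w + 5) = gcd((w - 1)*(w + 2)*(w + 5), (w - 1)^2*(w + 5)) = w^2 + 4*w - 5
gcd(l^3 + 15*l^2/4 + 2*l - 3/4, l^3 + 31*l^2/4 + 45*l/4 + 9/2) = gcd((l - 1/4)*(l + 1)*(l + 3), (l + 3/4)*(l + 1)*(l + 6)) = l + 1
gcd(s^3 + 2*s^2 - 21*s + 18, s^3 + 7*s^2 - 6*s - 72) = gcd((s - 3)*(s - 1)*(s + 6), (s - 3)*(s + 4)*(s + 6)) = s^2 + 3*s - 18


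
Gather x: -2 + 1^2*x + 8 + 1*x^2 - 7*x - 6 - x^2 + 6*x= 0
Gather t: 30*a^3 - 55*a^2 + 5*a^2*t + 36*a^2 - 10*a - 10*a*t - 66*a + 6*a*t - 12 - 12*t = 30*a^3 - 19*a^2 - 76*a + t*(5*a^2 - 4*a - 12) - 12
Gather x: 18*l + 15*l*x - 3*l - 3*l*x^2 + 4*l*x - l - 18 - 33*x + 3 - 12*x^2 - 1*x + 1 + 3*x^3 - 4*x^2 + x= 14*l + 3*x^3 + x^2*(-3*l - 16) + x*(19*l - 33) - 14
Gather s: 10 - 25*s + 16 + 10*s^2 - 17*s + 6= 10*s^2 - 42*s + 32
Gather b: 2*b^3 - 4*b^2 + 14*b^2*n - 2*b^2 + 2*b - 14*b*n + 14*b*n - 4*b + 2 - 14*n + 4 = 2*b^3 + b^2*(14*n - 6) - 2*b - 14*n + 6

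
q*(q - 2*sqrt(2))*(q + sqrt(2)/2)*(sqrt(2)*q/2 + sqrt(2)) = sqrt(2)*q^4/2 - 3*q^3/2 + sqrt(2)*q^3 - 3*q^2 - sqrt(2)*q^2 - 2*sqrt(2)*q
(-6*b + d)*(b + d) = -6*b^2 - 5*b*d + d^2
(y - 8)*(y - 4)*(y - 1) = y^3 - 13*y^2 + 44*y - 32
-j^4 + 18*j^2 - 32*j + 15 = (j - 3)*(j + 5)*(-I*j + I)^2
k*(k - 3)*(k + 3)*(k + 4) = k^4 + 4*k^3 - 9*k^2 - 36*k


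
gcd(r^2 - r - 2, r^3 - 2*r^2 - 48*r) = 1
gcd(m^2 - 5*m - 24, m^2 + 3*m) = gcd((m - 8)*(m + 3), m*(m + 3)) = m + 3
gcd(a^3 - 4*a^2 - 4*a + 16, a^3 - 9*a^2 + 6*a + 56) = a^2 - 2*a - 8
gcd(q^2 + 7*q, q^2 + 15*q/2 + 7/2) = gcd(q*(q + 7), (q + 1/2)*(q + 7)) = q + 7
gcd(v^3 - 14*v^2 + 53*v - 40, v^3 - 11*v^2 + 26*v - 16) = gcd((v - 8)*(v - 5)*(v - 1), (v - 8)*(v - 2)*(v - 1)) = v^2 - 9*v + 8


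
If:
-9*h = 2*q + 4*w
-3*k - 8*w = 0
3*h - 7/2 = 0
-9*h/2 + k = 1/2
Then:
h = 7/6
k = 23/4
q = -15/16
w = -69/32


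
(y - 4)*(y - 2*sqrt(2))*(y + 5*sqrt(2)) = y^3 - 4*y^2 + 3*sqrt(2)*y^2 - 20*y - 12*sqrt(2)*y + 80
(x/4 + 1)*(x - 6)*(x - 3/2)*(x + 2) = x^4/4 - 3*x^3/8 - 7*x^2 - 3*x/2 + 18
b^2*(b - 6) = b^3 - 6*b^2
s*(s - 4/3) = s^2 - 4*s/3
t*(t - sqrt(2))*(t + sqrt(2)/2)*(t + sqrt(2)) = t^4 + sqrt(2)*t^3/2 - 2*t^2 - sqrt(2)*t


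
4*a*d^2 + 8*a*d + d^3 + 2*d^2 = d*(4*a + d)*(d + 2)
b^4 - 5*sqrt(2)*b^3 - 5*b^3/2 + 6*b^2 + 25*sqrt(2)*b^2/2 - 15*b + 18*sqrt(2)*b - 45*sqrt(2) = (b - 5/2)*(b - 3*sqrt(2))^2*(b + sqrt(2))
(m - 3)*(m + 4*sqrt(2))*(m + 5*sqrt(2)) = m^3 - 3*m^2 + 9*sqrt(2)*m^2 - 27*sqrt(2)*m + 40*m - 120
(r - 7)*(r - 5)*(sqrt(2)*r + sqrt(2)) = sqrt(2)*r^3 - 11*sqrt(2)*r^2 + 23*sqrt(2)*r + 35*sqrt(2)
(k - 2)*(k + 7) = k^2 + 5*k - 14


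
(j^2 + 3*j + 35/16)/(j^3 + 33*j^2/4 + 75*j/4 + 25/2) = (j + 7/4)/(j^2 + 7*j + 10)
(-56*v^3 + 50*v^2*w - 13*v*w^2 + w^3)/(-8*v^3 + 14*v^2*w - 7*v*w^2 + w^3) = (7*v - w)/(v - w)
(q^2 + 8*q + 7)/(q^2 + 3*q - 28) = (q + 1)/(q - 4)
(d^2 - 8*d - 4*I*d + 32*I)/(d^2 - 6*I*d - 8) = (d - 8)/(d - 2*I)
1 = 1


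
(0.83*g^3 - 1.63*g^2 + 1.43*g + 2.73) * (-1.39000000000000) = -1.1537*g^3 + 2.2657*g^2 - 1.9877*g - 3.7947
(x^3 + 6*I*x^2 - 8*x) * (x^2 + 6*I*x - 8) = x^5 + 12*I*x^4 - 52*x^3 - 96*I*x^2 + 64*x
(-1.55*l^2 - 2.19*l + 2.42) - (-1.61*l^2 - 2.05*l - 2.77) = 0.0600000000000001*l^2 - 0.14*l + 5.19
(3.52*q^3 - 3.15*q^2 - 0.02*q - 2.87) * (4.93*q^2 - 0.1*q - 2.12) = 17.3536*q^5 - 15.8815*q^4 - 7.246*q^3 - 7.4691*q^2 + 0.3294*q + 6.0844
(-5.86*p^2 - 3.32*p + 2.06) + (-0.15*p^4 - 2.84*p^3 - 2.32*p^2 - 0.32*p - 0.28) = -0.15*p^4 - 2.84*p^3 - 8.18*p^2 - 3.64*p + 1.78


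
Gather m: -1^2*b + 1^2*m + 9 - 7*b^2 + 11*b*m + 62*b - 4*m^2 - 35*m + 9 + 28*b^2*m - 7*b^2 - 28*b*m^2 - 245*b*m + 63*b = -14*b^2 + 124*b + m^2*(-28*b - 4) + m*(28*b^2 - 234*b - 34) + 18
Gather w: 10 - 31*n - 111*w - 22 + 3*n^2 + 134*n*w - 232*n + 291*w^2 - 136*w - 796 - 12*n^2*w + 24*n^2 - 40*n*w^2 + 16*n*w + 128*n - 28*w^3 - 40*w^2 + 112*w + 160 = 27*n^2 - 135*n - 28*w^3 + w^2*(251 - 40*n) + w*(-12*n^2 + 150*n - 135) - 648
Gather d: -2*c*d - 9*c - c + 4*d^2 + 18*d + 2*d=-10*c + 4*d^2 + d*(20 - 2*c)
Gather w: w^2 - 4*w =w^2 - 4*w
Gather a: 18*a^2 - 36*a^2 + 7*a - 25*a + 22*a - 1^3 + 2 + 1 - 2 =-18*a^2 + 4*a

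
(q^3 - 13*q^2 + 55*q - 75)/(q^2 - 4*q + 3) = (q^2 - 10*q + 25)/(q - 1)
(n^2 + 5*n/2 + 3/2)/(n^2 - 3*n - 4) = (n + 3/2)/(n - 4)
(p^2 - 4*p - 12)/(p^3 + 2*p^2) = (p - 6)/p^2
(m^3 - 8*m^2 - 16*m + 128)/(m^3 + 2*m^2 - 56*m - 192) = (m - 4)/(m + 6)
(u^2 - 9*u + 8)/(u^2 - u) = (u - 8)/u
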